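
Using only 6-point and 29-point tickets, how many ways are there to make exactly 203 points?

2

Need nonnegative integers with 6j + 29k = 203.
gcd(6, 29) = 1, and 6·(5) + 29·(-1) = 1.
So (j₀, k₀) = (1015, -203); general j = 1015 + 29t, k = -203 - 6t.
j ≥ 0 ⇒ t ≥ -35; k ≥ 0 ⇒ t ≤ -34. That's 2 values of t.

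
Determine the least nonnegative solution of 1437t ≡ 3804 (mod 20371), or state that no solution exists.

2044

gcd(20371, 1437) = 1.
1 divides 3804, so solutions exist.
By Bézout, 1437*(-2013) + 20371*(142) = 1.
So 1437*(-2013) ≡ 1 (mod 20371); multiply by 3804: t ≡ -7657452 (mod 20371).
Smallest nonnegative: t = -7657452 mod 20371 = 2044.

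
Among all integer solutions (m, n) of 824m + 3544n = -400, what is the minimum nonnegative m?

gcd(3544, 824) = 8  (3544 = 4*824 + 248, 824 = 3*248 + 80, 248 = 3*80 + 8, 80 = 10*8).
8 divides -400, so solutions exist.
Back-substituting, 824*(-43) + 3544*(10) = 8.
Scale by -400/8 = -50: (m₀, n₀) = (2150, -500).
General solution: m = 2150 + 443t, n = -500 - 103t for integer t.
m ≥ 0: smallest is 2150 mod 443 = 378 (at t = -4), with n = -88.

378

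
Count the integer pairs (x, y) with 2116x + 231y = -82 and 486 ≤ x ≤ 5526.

22

gcd(2116, 231) = 1  (2116 = 9·231 + 37, 231 = 6·37 + 9, 37 = 4·9 + 1, 9 = 9·1).
Back-substituting, 2116·(25) + 231·(-229) = 1.
Scale by -82: particular solution (-2050, 18778); reduce x mod 231: (29, -266).
General solution: x = 29 + 231t, y = -266 - 2116t for integer t.
486 ≤ 29 + 231t ≤ 5526 gives t ∈ [2, 23], which is 22 values.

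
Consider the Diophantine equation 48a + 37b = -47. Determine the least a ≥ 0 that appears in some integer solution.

26

gcd(48, 37) = 1.
1 divides -47, so solutions exist.
By Bézout, 48*(-10) + 37*(13) = 1.
Scale by -47/1 = -47: (a₀, b₀) = (470, -611).
General solution: a = 470 + 37t, b = -611 - 48t for integer t.
a ≥ 0: smallest is 470 mod 37 = 26 (at t = -12), with b = -35.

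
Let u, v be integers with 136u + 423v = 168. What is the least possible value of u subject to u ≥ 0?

gcd(423, 136) = 1.
1 divides 168, so solutions exist.
By Bézout, 136·(28) + 423·(-9) = 1.
Scale by 168/1 = 168: (u₀, v₀) = (4704, -1512).
General solution: u = 4704 + 423t, v = -1512 - 136t for integer t.
u ≥ 0: smallest is 4704 mod 423 = 51 (at t = -11), with v = -16.

51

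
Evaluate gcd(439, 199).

1

gcd(439, 199):
  439 = 2×199 + 41
  199 = 4×41 + 35
  41 = 1×35 + 6
  35 = 5×6 + 5
  6 = 1×5 + 1
  5 = 5×1
so gcd(439, 199) = 1.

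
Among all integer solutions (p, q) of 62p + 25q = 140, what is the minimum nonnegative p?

20

gcd(62, 25):
  62 = 2×25 + 12
  25 = 2×12 + 1
  12 = 12×1
so gcd(62, 25) = 1.
1 divides 140, so solutions exist.
Back-substitute for Bézout coefficients:
  1 = 25 - 2×12
  ... = 62×(-2) + 25×(5)
Scale by 140/1 = 140: (p₀, q₀) = (-280, 700).
General solution: p = -280 + 25t, q = 700 - 62t for integer t.
p ≥ 0: smallest is -280 mod 25 = 20 (at t = 12), with q = -44.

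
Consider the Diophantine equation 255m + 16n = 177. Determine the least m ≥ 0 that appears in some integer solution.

gcd(255, 16):
  255 = 15×16 + 15
  16 = 1×15 + 1
  15 = 15×1
so gcd(255, 16) = 1.
1 divides 177, so solutions exist.
Back-substitute for Bézout coefficients:
  1 = 16 - 1×15
  ... = 255×(-1) + 16×(16)
Scale by 177/1 = 177: (m₀, n₀) = (-177, 2832).
General solution: m = -177 + 16t, n = 2832 - 255t for integer t.
m ≥ 0: smallest is -177 mod 16 = 15 (at t = 12), with n = -228.

15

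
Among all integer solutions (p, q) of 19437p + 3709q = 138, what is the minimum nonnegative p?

75

gcd(19437, 3709):
  19437 = 5×3709 + 892
  3709 = 4×892 + 141
  892 = 6×141 + 46
  141 = 3×46 + 3
  46 = 15×3 + 1
  3 = 3×1
so gcd(19437, 3709) = 1.
1 divides 138, so solutions exist.
Back-substitute for Bézout coefficients:
  1 = 46 - 15×3
  ... = 19437×(1210) + 3709×(-6341)
Scale by 138/1 = 138: (p₀, q₀) = (166980, -875058).
General solution: p = 166980 + 3709t, q = -875058 - 19437t for integer t.
p ≥ 0: smallest is 166980 mod 3709 = 75 (at t = -45), with q = -393.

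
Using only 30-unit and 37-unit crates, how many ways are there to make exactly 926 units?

1

Need nonnegative integers with 30j + 37k = 926.
gcd(30, 37) = 1, and 30·(-16) + 37·(13) = 1.
So (j₀, k₀) = (-14816, 12038); general j = -14816 + 37t, k = 12038 - 30t.
j ≥ 0 ⇒ t ≥ 401; k ≥ 0 ⇒ t ≤ 401. That's 1 value of t.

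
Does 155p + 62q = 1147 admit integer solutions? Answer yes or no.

yes

gcd(155, 62) = 31  (155 = 2·62 + 31, 62 = 2·31).
31 divides 1147, so integer solutions exist.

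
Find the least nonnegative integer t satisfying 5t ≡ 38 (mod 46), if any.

26

gcd(46, 5) = 1.
1 divides 38, so solutions exist.
By Bézout, 5×(-9) + 46×(1) = 1.
So 5×(-9) ≡ 1 (mod 46); multiply by 38: t ≡ -342 (mod 46).
Smallest nonnegative: t = -342 mod 46 = 26.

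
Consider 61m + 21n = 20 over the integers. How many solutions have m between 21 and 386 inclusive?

17

gcd(61, 21) = 1  (61 = 2×21 + 19, 21 = 1×19 + 2, 19 = 9×2 + 1, 2 = 2×1).
Back-substituting, 61×(10) + 21×(-29) = 1.
Scale by 20: particular solution (200, -580); reduce m mod 21: (11, -31).
General solution: m = 11 + 21t, n = -31 - 61t for integer t.
21 ≤ 11 + 21t ≤ 386 gives t ∈ [1, 17], which is 17 values.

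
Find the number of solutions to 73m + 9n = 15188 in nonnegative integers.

23

gcd(73, 9) = 1.
By Bézout, 73·(1) + 9·(-8) = 1.
One solution: (5, 1647).
General: m = 5 + 9t, n = 1647 - 73t.
m ≥ 0 ⇒ t ≥ 0; n ≥ 0 ⇒ t ≤ 22. So t ∈ [0, 22]: 23 solutions.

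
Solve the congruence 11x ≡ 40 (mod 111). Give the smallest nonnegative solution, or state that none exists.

gcd(111, 11) = 1.
1 divides 40, so solutions exist.
By Bézout, 11×(-10) + 111×(1) = 1.
So 11×(-10) ≡ 1 (mod 111); multiply by 40: x ≡ -400 (mod 111).
Smallest nonnegative: x = -400 mod 111 = 44.

44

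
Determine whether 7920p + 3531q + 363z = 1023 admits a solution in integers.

gcd(7920, 3531) = 33  (7920 = 2·3531 + 858, 3531 = 4·858 + 99, 858 = 8·99 + 66, 99 = 1·66 + 33, 66 = 2·33).
gcd(33, 363) = 33.
33 divides 1023, so integer solutions exist.

yes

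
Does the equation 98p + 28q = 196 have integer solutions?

gcd(98, 28) = 14.
14 divides 196, so integer solutions exist.

yes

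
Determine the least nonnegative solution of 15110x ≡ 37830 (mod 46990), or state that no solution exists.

979

gcd(46990, 15110) = 10  (46990 = 3*15110 + 1660, 15110 = 9*1660 + 170, 1660 = 9*170 + 130, 170 = 1*130 + 40, 130 = 3*40 + 10, 40 = 4*10).
10 divides 37830, so solutions exist.
Back-substituting, 15110*(-1104) + 46990*(355) = 10.
So 15110*(-1104) ≡ 10 (mod 46990); multiply by 3783: x ≡ -4176432 (mod 4699).
Smallest nonnegative: x = -4176432 mod 4699 = 979.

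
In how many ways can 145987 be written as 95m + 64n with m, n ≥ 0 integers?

24

gcd(95, 64):
  95 = 1*64 + 31
  64 = 2*31 + 2
  31 = 15*2 + 1
  2 = 2*1
so gcd(95, 64) = 1.
Back-substitute for Bézout coefficients:
  1 = 31 - 15*2
  ... = 95*(31) + 64*(-46)
Scale by 145987: one solution is (4525597, -6715402). Reduce m mod 64: (29, 2238).
General: m = 29 + 64t, n = 2238 - 95t.
m ≥ 0 ⇒ t ≥ 0; n ≥ 0 ⇒ t ≤ 23. So t ∈ [0, 23]: 24 solutions.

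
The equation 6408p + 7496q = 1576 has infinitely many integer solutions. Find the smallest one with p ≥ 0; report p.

gcd(7496, 6408) = 8.
8 divides 1576, so solutions exist.
By Bézout, 6408×(62) + 7496×(-53) = 8.
Scale by 1576/8 = 197: (p₀, q₀) = (12214, -10441).
General solution: p = 12214 + 937t, q = -10441 - 801t for integer t.
p ≥ 0: smallest is 12214 mod 937 = 33 (at t = -13), with q = -28.

33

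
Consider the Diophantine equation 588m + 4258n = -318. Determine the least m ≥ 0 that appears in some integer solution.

gcd(4258, 588):
  4258 = 7×588 + 142
  588 = 4×142 + 20
  142 = 7×20 + 2
  20 = 10×2
so gcd(4258, 588) = 2.
2 divides -318, so solutions exist.
Back-substitute for Bézout coefficients:
  2 = 142 - 7×20
  ... = 588×(-210) + 4258×(29)
Scale by -318/2 = -159: (m₀, n₀) = (33390, -4611).
General solution: m = 33390 + 2129t, n = -4611 - 294t for integer t.
m ≥ 0: smallest is 33390 mod 2129 = 1455 (at t = -15), with n = -201.

1455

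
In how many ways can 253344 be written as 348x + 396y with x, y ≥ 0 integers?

gcd(396, 348) = 12  (396 = 1·348 + 48, 348 = 7·48 + 12, 48 = 4·12).
Back-substituting, 348·(8) + 396·(-7) = 12.
Scale by 21112: one solution is (168896, -147784). Reduce x mod 33: (2, 638).
General: x = 2 + 33t, y = 638 - 29t.
x ≥ 0 ⇒ t ≥ 0; y ≥ 0 ⇒ t ≤ 22. So t ∈ [0, 22]: 23 solutions.

23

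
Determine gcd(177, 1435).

gcd(1435, 177) = 1  (1435 = 8×177 + 19, 177 = 9×19 + 6, 19 = 3×6 + 1, 6 = 6×1).

1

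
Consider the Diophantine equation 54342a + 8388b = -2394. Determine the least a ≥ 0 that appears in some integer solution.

223

gcd(54342, 8388) = 18  (54342 = 6*8388 + 4014, 8388 = 2*4014 + 360, 4014 = 11*360 + 54, 360 = 6*54 + 36, 54 = 1*36 + 18, 36 = 2*18).
18 divides -2394, so solutions exist.
Back-substituting, 54342*(163) + 8388*(-1056) = 18.
Scale by -2394/18 = -133: (a₀, b₀) = (-21679, 140448).
General solution: a = -21679 + 466t, b = 140448 - 3019t for integer t.
a ≥ 0: smallest is -21679 mod 466 = 223 (at t = 47), with b = -1445.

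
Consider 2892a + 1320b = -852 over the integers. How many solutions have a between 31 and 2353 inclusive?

21

gcd(2892, 1320) = 12  (2892 = 2*1320 + 252, 1320 = 5*252 + 60, 252 = 4*60 + 12, 60 = 5*12).
Back-substituting, 2892*(21) + 1320*(-46) = 12.
Scale by -71: particular solution (-1491, 3266); reduce a mod 110: (49, -108).
General solution: a = 49 + 110t, b = -108 - 241t for integer t.
31 ≤ 49 + 110t ≤ 2353 gives t ∈ [0, 20], which is 21 values.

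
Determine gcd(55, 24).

gcd(55, 24):
  55 = 2*24 + 7
  24 = 3*7 + 3
  7 = 2*3 + 1
  3 = 3*1
so gcd(55, 24) = 1.

1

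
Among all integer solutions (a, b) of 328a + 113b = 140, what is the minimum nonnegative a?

90

gcd(328, 113):
  328 = 2*113 + 102
  113 = 1*102 + 11
  102 = 9*11 + 3
  11 = 3*3 + 2
  3 = 1*2 + 1
  2 = 2*1
so gcd(328, 113) = 1.
1 divides 140, so solutions exist.
Back-substitute for Bézout coefficients:
  1 = 3 - 1*2
  ... = 328*(41) + 113*(-119)
Scale by 140/1 = 140: (a₀, b₀) = (5740, -16660).
General solution: a = 5740 + 113t, b = -16660 - 328t for integer t.
a ≥ 0: smallest is 5740 mod 113 = 90 (at t = -50), with b = -260.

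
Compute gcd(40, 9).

gcd(40, 9):
  40 = 4·9 + 4
  9 = 2·4 + 1
  4 = 4·1
so gcd(40, 9) = 1.

1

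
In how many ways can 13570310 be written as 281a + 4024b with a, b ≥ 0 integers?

12

gcd(4024, 281):
  4024 = 14×281 + 90
  281 = 3×90 + 11
  90 = 8×11 + 2
  11 = 5×2 + 1
  2 = 2×1
so gcd(4024, 281) = 1.
Back-substitute for Bézout coefficients:
  1 = 11 - 5×2
  ... = 281×(1833) + 4024×(-128)
Scale by 13570310: one solution is (24874378230, -1736999680). Reduce a mod 4024: (2110, 3225).
General: a = 2110 + 4024t, b = 3225 - 281t.
a ≥ 0 ⇒ t ≥ 0; b ≥ 0 ⇒ t ≤ 11. So t ∈ [0, 11]: 12 solutions.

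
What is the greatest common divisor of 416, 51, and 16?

1

gcd(416, 51) = 1.
gcd(1, 16) = 1.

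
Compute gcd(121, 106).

gcd(121, 106):
  121 = 1·106 + 15
  106 = 7·15 + 1
  15 = 15·1
so gcd(121, 106) = 1.

1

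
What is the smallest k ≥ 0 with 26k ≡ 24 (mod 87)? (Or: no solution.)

21

gcd(87, 26):
  87 = 3·26 + 9
  26 = 2·9 + 8
  9 = 1·8 + 1
  8 = 8·1
so gcd(87, 26) = 1.
1 divides 24, so solutions exist.
Back-substitute for Bézout coefficients:
  1 = 9 - 1·8
  ... = 26·(-10) + 87·(3)
So 26·(-10) ≡ 1 (mod 87); multiply by 24: k ≡ -240 (mod 87).
Smallest nonnegative: k = -240 mod 87 = 21.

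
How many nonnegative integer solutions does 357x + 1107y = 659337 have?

gcd(1107, 357) = 3  (1107 = 3*357 + 36, 357 = 9*36 + 33, 36 = 1*33 + 3, 33 = 11*3).
Back-substituting, 357*(-31) + 1107*(10) = 3.
Scale by 219779: one solution is (-6813149, 2197790). Reduce x mod 369: (67, 574).
General: x = 67 + 369t, y = 574 - 119t.
x ≥ 0 ⇒ t ≥ 0; y ≥ 0 ⇒ t ≤ 4. So t ∈ [0, 4]: 5 solutions.

5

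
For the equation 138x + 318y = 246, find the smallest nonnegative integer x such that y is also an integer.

gcd(318, 138) = 6.
6 divides 246, so solutions exist.
By Bézout, 138×(-23) + 318×(10) = 6.
Scale by 246/6 = 41: (x₀, y₀) = (-943, 410).
General solution: x = -943 + 53t, y = 410 - 23t for integer t.
x ≥ 0: smallest is -943 mod 53 = 11 (at t = 18), with y = -4.

11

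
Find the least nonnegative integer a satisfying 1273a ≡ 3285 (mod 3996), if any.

gcd(3996, 1273) = 1.
1 divides 3285, so solutions exist.
By Bézout, 1273×(-587) + 3996×(187) = 1.
So 1273×(-587) ≡ 1 (mod 3996); multiply by 3285: a ≡ -1928295 (mod 3996).
Smallest nonnegative: a = -1928295 mod 3996 = 1773.

1773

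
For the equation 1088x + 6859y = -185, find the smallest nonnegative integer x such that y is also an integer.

gcd(6859, 1088) = 1  (6859 = 6*1088 + 331, 1088 = 3*331 + 95, 331 = 3*95 + 46, 95 = 2*46 + 3, 46 = 15*3 + 1, 3 = 3*1).
1 divides -185, so solutions exist.
Back-substituting, 1088*(-2238) + 6859*(355) = 1.
Scale by -185/1 = -185: (x₀, y₀) = (414030, -65675).
General solution: x = 414030 + 6859t, y = -65675 - 1088t for integer t.
x ≥ 0: smallest is 414030 mod 6859 = 2490 (at t = -60), with y = -395.

2490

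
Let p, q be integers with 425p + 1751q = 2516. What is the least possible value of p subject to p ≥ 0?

43

gcd(1751, 425):
  1751 = 4·425 + 51
  425 = 8·51 + 17
  51 = 3·17
so gcd(1751, 425) = 17.
17 divides 2516, so solutions exist.
Back-substitute for Bézout coefficients:
  17 = 425 - 8·51
  ... = 425·(33) + 1751·(-8)
Scale by 2516/17 = 148: (p₀, q₀) = (4884, -1184).
General solution: p = 4884 + 103t, q = -1184 - 25t for integer t.
p ≥ 0: smallest is 4884 mod 103 = 43 (at t = -47), with q = -9.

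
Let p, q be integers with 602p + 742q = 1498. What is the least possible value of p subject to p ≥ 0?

gcd(742, 602) = 14  (742 = 1·602 + 140, 602 = 4·140 + 42, 140 = 3·42 + 14, 42 = 3·14).
14 divides 1498, so solutions exist.
Back-substituting, 602·(-16) + 742·(13) = 14.
Scale by 1498/14 = 107: (p₀, q₀) = (-1712, 1391).
General solution: p = -1712 + 53t, q = 1391 - 43t for integer t.
p ≥ 0: smallest is -1712 mod 53 = 37 (at t = 33), with q = -28.

37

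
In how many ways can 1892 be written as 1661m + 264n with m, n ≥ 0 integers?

0

gcd(1661, 264) = 11  (1661 = 6×264 + 77, 264 = 3×77 + 33, 77 = 2×33 + 11, 33 = 3×11).
Back-substituting, 1661×(7) + 264×(-44) = 11.
Scale by 172: one solution is (1204, -7568). Reduce m mod 24: (4, -18).
General: m = 4 + 24t, n = -18 - 151t.
m ≥ 0 ⇒ t ≥ 0; n ≥ 0 ⇒ t ≤ -1. So t ∈ [0, -1]: 0 solutions.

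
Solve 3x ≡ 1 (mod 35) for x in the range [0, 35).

12

gcd(35, 3) = 1  (35 = 11×3 + 2, 3 = 1×2 + 1, 2 = 2×1).
Back-substituting, 3×(12) + 35×(-1) = 1.
So 3×12 ≡ 1 (mod 35), and 12 mod 35 = 12.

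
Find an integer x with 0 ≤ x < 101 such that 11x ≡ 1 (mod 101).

46

gcd(101, 11) = 1  (101 = 9*11 + 2, 11 = 5*2 + 1, 2 = 2*1).
Back-substituting, 11*(46) + 101*(-5) = 1.
So 11*46 ≡ 1 (mod 101), and 46 mod 101 = 46.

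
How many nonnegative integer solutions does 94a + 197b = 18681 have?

1

gcd(197, 94):
  197 = 2×94 + 9
  94 = 10×9 + 4
  9 = 2×4 + 1
  4 = 4×1
so gcd(197, 94) = 1.
Back-substitute for Bézout coefficients:
  1 = 9 - 2×4
  ... = 94×(-44) + 197×(21)
Scale by 18681: one solution is (-821964, 392301). Reduce a mod 197: (117, 39).
General: a = 117 + 197t, b = 39 - 94t.
a ≥ 0 ⇒ t ≥ 0; b ≥ 0 ⇒ t ≤ 0. So t ∈ [0, 0]: 1 solution.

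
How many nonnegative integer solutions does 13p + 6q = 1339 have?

gcd(13, 6):
  13 = 2·6 + 1
  6 = 6·1
so gcd(13, 6) = 1.
Back-substitute for Bézout coefficients:
  1 = 13 - 2·6
  ... = 13·(1) + 6·(-2)
Scale by 1339: one solution is (1339, -2678). Reduce p mod 6: (1, 221).
General: p = 1 + 6t, q = 221 - 13t.
p ≥ 0 ⇒ t ≥ 0; q ≥ 0 ⇒ t ≤ 17. So t ∈ [0, 17]: 18 solutions.

18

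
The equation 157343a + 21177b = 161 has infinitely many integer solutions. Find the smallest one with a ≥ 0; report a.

9358

gcd(157343, 21177) = 1  (157343 = 7·21177 + 9104, 21177 = 2·9104 + 2969, 9104 = 3·2969 + 197, 2969 = 15·197 + 14, 197 = 14·14 + 1, 14 = 14·1).
1 divides 161, so solutions exist.
Back-substituting, 157343·(1505) + 21177·(-11182) = 1.
Scale by 161/1 = 161: (a₀, b₀) = (242305, -1800302).
General solution: a = 242305 + 21177t, b = -1800302 - 157343t for integer t.
a ≥ 0: smallest is 242305 mod 21177 = 9358 (at t = -11), with b = -69529.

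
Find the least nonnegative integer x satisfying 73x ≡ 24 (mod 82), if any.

gcd(82, 73):
  82 = 1*73 + 9
  73 = 8*9 + 1
  9 = 9*1
so gcd(82, 73) = 1.
1 divides 24, so solutions exist.
Back-substitute for Bézout coefficients:
  1 = 73 - 8*9
  ... = 73*(9) + 82*(-8)
So 73*(9) ≡ 1 (mod 82); multiply by 24: x ≡ 216 (mod 82).
Smallest nonnegative: x = 216 mod 82 = 52.

52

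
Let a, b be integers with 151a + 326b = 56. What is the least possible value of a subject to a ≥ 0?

gcd(326, 151):
  326 = 2×151 + 24
  151 = 6×24 + 7
  24 = 3×7 + 3
  7 = 2×3 + 1
  3 = 3×1
so gcd(326, 151) = 1.
1 divides 56, so solutions exist.
Back-substitute for Bézout coefficients:
  1 = 7 - 2×3
  ... = 151×(95) + 326×(-44)
Scale by 56/1 = 56: (a₀, b₀) = (5320, -2464).
General solution: a = 5320 + 326t, b = -2464 - 151t for integer t.
a ≥ 0: smallest is 5320 mod 326 = 104 (at t = -16), with b = -48.

104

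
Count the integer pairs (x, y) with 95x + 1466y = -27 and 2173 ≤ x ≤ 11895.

gcd(1466, 95):
  1466 = 15·95 + 41
  95 = 2·41 + 13
  41 = 3·13 + 2
  13 = 6·2 + 1
  2 = 2·1
so gcd(1466, 95) = 1.
Back-substitute for Bézout coefficients:
  1 = 13 - 6·2
  ... = 95·(679) + 1466·(-44)
Scale by -27: particular solution (-18333, 1188); reduce x mod 1466: (725, -47).
General solution: x = 725 + 1466t, y = -47 - 95t for integer t.
2173 ≤ 725 + 1466t ≤ 11895 gives t ∈ [1, 7], which is 7 values.

7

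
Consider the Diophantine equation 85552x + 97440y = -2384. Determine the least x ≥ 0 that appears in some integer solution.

5623

gcd(97440, 85552):
  97440 = 1·85552 + 11888
  85552 = 7·11888 + 2336
  11888 = 5·2336 + 208
  2336 = 11·208 + 48
  208 = 4·48 + 16
  48 = 3·16
so gcd(97440, 85552) = 16.
16 divides -2384, so solutions exist.
Back-substitute for Bézout coefficients:
  16 = 208 - 4·48
  ... = 85552·(-1877) + 97440·(1648)
Scale by -2384/16 = -149: (x₀, y₀) = (279673, -245552).
General solution: x = 279673 + 6090t, y = -245552 - 5347t for integer t.
x ≥ 0: smallest is 279673 mod 6090 = 5623 (at t = -45), with y = -4937.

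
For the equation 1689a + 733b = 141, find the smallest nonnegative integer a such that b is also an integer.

211

gcd(1689, 733) = 1.
1 divides 141, so solutions exist.
By Bézout, 1689*(355) + 733*(-818) = 1.
Scale by 141/1 = 141: (a₀, b₀) = (50055, -115338).
General solution: a = 50055 + 733t, b = -115338 - 1689t for integer t.
a ≥ 0: smallest is 50055 mod 733 = 211 (at t = -68), with b = -486.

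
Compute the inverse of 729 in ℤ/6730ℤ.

gcd(6730, 729):
  6730 = 9*729 + 169
  729 = 4*169 + 53
  169 = 3*53 + 10
  53 = 5*10 + 3
  10 = 3*3 + 1
  3 = 3*1
so gcd(6730, 729) = 1.
Back-substitute for Bézout coefficients:
  1 = 10 - 3*3
  ... = 729*(-2031) + 6730*(220)
So 729*-2031 ≡ 1 (mod 6730), and -2031 mod 6730 = 4699.

4699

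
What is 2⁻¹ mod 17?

gcd(17, 2) = 1  (17 = 8×2 + 1, 2 = 2×1).
Back-substituting, 2×(-8) + 17×(1) = 1.
So 2×-8 ≡ 1 (mod 17), and -8 mod 17 = 9.

9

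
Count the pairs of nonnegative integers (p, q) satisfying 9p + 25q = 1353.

gcd(25, 9) = 1.
By Bézout, 9×(-11) + 25×(4) = 1.
One solution: (17, 48).
General: p = 17 + 25t, q = 48 - 9t.
p ≥ 0 ⇒ t ≥ 0; q ≥ 0 ⇒ t ≤ 5. So t ∈ [0, 5]: 6 solutions.

6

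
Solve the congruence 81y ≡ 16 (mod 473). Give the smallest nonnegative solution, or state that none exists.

444

gcd(473, 81):
  473 = 5×81 + 68
  81 = 1×68 + 13
  68 = 5×13 + 3
  13 = 4×3 + 1
  3 = 3×1
so gcd(473, 81) = 1.
1 divides 16, so solutions exist.
Back-substitute for Bézout coefficients:
  1 = 13 - 4×3
  ... = 81×(146) + 473×(-25)
So 81×(146) ≡ 1 (mod 473); multiply by 16: y ≡ 2336 (mod 473).
Smallest nonnegative: y = 2336 mod 473 = 444.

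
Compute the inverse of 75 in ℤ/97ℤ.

gcd(97, 75) = 1  (97 = 1*75 + 22, 75 = 3*22 + 9, 22 = 2*9 + 4, 9 = 2*4 + 1, 4 = 4*1).
Back-substituting, 75*(22) + 97*(-17) = 1.
So 75*22 ≡ 1 (mod 97), and 22 mod 97 = 22.

22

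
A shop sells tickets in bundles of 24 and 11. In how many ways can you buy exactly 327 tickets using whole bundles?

Need nonnegative integers with 24j + 11k = 327.
gcd(24, 11) = 1, and 24·(-5) + 11·(11) = 1.
So (j₀, k₀) = (-1635, 3597); general j = -1635 + 11t, k = 3597 - 24t.
j ≥ 0 ⇒ t ≥ 149; k ≥ 0 ⇒ t ≤ 149. That's 1 value of t.

1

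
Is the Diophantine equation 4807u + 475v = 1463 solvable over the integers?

yes

gcd(4807, 475):
  4807 = 10·475 + 57
  475 = 8·57 + 19
  57 = 3·19
so gcd(4807, 475) = 19.
19 divides 1463, so integer solutions exist.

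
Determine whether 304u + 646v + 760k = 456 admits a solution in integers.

yes

gcd(646, 304) = 38  (646 = 2·304 + 38, 304 = 8·38).
gcd(38, 760) = 38.
38 divides 456, so integer solutions exist.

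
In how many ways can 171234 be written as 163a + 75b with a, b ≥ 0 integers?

14

gcd(163, 75) = 1  (163 = 2·75 + 13, 75 = 5·13 + 10, 13 = 1·10 + 3, 10 = 3·3 + 1, 3 = 3·1).
Back-substituting, 163·(-23) + 75·(50) = 1.
Scale by 171234: one solution is (-3938382, 8561700). Reduce a mod 75: (18, 2244).
General: a = 18 + 75t, b = 2244 - 163t.
a ≥ 0 ⇒ t ≥ 0; b ≥ 0 ⇒ t ≤ 13. So t ∈ [0, 13]: 14 solutions.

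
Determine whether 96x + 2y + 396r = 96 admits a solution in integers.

yes

gcd(96, 2):
  96 = 48*2
so gcd(96, 2) = 2.
gcd(2, 396) = 2.
2 divides 96, so integer solutions exist.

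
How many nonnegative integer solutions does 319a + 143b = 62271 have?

15

gcd(319, 143):
  319 = 2*143 + 33
  143 = 4*33 + 11
  33 = 3*11
so gcd(319, 143) = 11.
Back-substitute for Bézout coefficients:
  11 = 143 - 4*33
  ... = 319*(-4) + 143*(9)
Scale by 5661: one solution is (-22644, 50949). Reduce a mod 13: (2, 431).
General: a = 2 + 13t, b = 431 - 29t.
a ≥ 0 ⇒ t ≥ 0; b ≥ 0 ⇒ t ≤ 14. So t ∈ [0, 14]: 15 solutions.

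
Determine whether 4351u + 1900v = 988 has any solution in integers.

yes

gcd(4351, 1900) = 19.
19 divides 988, so integer solutions exist.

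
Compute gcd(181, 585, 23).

1

gcd(585, 181) = 1  (585 = 3·181 + 42, 181 = 4·42 + 13, 42 = 3·13 + 3, 13 = 4·3 + 1, 3 = 3·1).
gcd(1, 23) = 1.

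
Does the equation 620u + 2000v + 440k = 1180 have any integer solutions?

gcd(2000, 620):
  2000 = 3×620 + 140
  620 = 4×140 + 60
  140 = 2×60 + 20
  60 = 3×20
so gcd(2000, 620) = 20.
gcd(20, 440) = 20.
20 divides 1180, so integer solutions exist.

yes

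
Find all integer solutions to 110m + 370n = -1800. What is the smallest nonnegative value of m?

gcd(370, 110):
  370 = 3×110 + 40
  110 = 2×40 + 30
  40 = 1×30 + 10
  30 = 3×10
so gcd(370, 110) = 10.
10 divides -1800, so solutions exist.
Back-substitute for Bézout coefficients:
  10 = 40 - 1×30
  ... = 110×(-10) + 370×(3)
Scale by -1800/10 = -180: (m₀, n₀) = (1800, -540).
General solution: m = 1800 + 37t, n = -540 - 11t for integer t.
m ≥ 0: smallest is 1800 mod 37 = 24 (at t = -48), with n = -12.

24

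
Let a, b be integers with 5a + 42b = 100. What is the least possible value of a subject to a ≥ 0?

gcd(42, 5) = 1  (42 = 8·5 + 2, 5 = 2·2 + 1, 2 = 2·1).
1 divides 100, so solutions exist.
Back-substituting, 5·(17) + 42·(-2) = 1.
Scale by 100/1 = 100: (a₀, b₀) = (1700, -200).
General solution: a = 1700 + 42t, b = -200 - 5t for integer t.
a ≥ 0: smallest is 1700 mod 42 = 20 (at t = -40), with b = 0.

20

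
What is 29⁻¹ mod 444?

gcd(444, 29) = 1.
By Bézout, 29·(-199) + 444·(13) = 1.
So 29·-199 ≡ 1 (mod 444), and -199 mod 444 = 245.

245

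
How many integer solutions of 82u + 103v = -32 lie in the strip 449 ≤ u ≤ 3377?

gcd(103, 82) = 1.
By Bézout, 82·(49) + 103·(-39) = 1.
Particular solution: (80, -64).
General solution: u = 80 + 103t, v = -64 - 82t for integer t.
449 ≤ 80 + 103t ≤ 3377 gives t ∈ [4, 32], which is 29 values.

29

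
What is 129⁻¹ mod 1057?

803

gcd(1057, 129):
  1057 = 8·129 + 25
  129 = 5·25 + 4
  25 = 6·4 + 1
  4 = 4·1
so gcd(1057, 129) = 1.
Back-substitute for Bézout coefficients:
  1 = 25 - 6·4
  ... = 129·(-254) + 1057·(31)
So 129·-254 ≡ 1 (mod 1057), and -254 mod 1057 = 803.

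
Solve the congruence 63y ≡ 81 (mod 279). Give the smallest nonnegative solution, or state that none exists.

gcd(279, 63):
  279 = 4·63 + 27
  63 = 2·27 + 9
  27 = 3·9
so gcd(279, 63) = 9.
9 divides 81, so solutions exist.
Back-substitute for Bézout coefficients:
  9 = 63 - 2·27
  ... = 63·(9) + 279·(-2)
So 63·(9) ≡ 9 (mod 279); multiply by 9: y ≡ 81 (mod 31).
Smallest nonnegative: y = 81 mod 31 = 19.

19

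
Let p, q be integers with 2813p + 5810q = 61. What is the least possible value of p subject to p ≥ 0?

gcd(5810, 2813) = 1  (5810 = 2*2813 + 184, 2813 = 15*184 + 53, 184 = 3*53 + 25, 53 = 2*25 + 3, 25 = 8*3 + 1, 3 = 3*1).
1 divides 61, so solutions exist.
Back-substituting, 2813*(-1863) + 5810*(902) = 1.
Scale by 61/1 = 61: (p₀, q₀) = (-113643, 55022).
General solution: p = -113643 + 5810t, q = 55022 - 2813t for integer t.
p ≥ 0: smallest is -113643 mod 5810 = 2557 (at t = 20), with q = -1238.

2557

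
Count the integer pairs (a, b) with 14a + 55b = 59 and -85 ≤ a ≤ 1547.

29

gcd(55, 14) = 1.
By Bézout, 14*(4) + 55*(-1) = 1.
Particular solution: (16, -3).
General solution: a = 16 + 55t, b = -3 - 14t for integer t.
-85 ≤ 16 + 55t ≤ 1547 gives t ∈ [-1, 27], which is 29 values.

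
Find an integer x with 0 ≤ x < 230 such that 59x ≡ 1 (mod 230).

39

gcd(230, 59) = 1  (230 = 3*59 + 53, 59 = 1*53 + 6, 53 = 8*6 + 5, 6 = 1*5 + 1, 5 = 5*1).
Back-substituting, 59*(39) + 230*(-10) = 1.
So 59*39 ≡ 1 (mod 230), and 39 mod 230 = 39.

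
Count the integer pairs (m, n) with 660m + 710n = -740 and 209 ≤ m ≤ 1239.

15

gcd(710, 660):
  710 = 1*660 + 50
  660 = 13*50 + 10
  50 = 5*10
so gcd(710, 660) = 10.
Back-substitute for Bézout coefficients:
  10 = 660 - 13*50
  ... = 660*(14) + 710*(-13)
Scale by -74: particular solution (-1036, 962); reduce m mod 71: (29, -28).
General solution: m = 29 + 71t, n = -28 - 66t for integer t.
209 ≤ 29 + 71t ≤ 1239 gives t ∈ [3, 17], which is 15 values.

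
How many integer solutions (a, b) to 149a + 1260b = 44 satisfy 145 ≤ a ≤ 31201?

gcd(1260, 149) = 1.
By Bézout, 149×(389) + 1260×(-46) = 1.
Particular solution: (736, -87).
General solution: a = 736 + 1260t, b = -87 - 149t for integer t.
145 ≤ 736 + 1260t ≤ 31201 gives t ∈ [0, 24], which is 25 values.

25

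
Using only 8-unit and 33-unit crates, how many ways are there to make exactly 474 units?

Need nonnegative integers with 8j + 33k = 474.
gcd(8, 33) = 1, and 8·(-4) + 33·(1) = 1.
So (j₀, k₀) = (-1896, 474); general j = -1896 + 33t, k = 474 - 8t.
j ≥ 0 ⇒ t ≥ 58; k ≥ 0 ⇒ t ≤ 59. That's 2 values of t.

2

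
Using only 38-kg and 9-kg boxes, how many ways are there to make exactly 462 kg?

Need nonnegative integers with 38j + 9k = 462.
gcd(38, 9) = 1, and 38·(-4) + 9·(17) = 1.
So (j₀, k₀) = (-1848, 7854); general j = -1848 + 9t, k = 7854 - 38t.
j ≥ 0 ⇒ t ≥ 206; k ≥ 0 ⇒ t ≤ 206. That's 1 value of t.

1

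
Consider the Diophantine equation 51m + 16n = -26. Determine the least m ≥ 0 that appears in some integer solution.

gcd(51, 16):
  51 = 3*16 + 3
  16 = 5*3 + 1
  3 = 3*1
so gcd(51, 16) = 1.
1 divides -26, so solutions exist.
Back-substitute for Bézout coefficients:
  1 = 16 - 5*3
  ... = 51*(-5) + 16*(16)
Scale by -26/1 = -26: (m₀, n₀) = (130, -416).
General solution: m = 130 + 16t, n = -416 - 51t for integer t.
m ≥ 0: smallest is 130 mod 16 = 2 (at t = -8), with n = -8.

2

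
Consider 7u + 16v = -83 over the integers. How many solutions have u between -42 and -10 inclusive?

gcd(16, 7) = 1  (16 = 2×7 + 2, 7 = 3×2 + 1, 2 = 2×1).
Back-substituting, 7×(7) + 16×(-3) = 1.
Scale by -83: particular solution (-581, 249); reduce u mod 16: (11, -10).
General solution: u = 11 + 16t, v = -10 - 7t for integer t.
-42 ≤ 11 + 16t ≤ -10 gives t ∈ [-3, -2], which is 2 values.

2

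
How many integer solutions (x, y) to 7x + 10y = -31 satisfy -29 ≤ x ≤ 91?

12

gcd(10, 7) = 1.
By Bézout, 7×(3) + 10×(-2) = 1.
Particular solution: (7, -8).
General solution: x = 7 + 10t, y = -8 - 7t for integer t.
-29 ≤ 7 + 10t ≤ 91 gives t ∈ [-3, 8], which is 12 values.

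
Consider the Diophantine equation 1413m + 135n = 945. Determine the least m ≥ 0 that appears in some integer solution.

0

gcd(1413, 135) = 9  (1413 = 10*135 + 63, 135 = 2*63 + 9, 63 = 7*9).
9 divides 945, so solutions exist.
Back-substituting, 1413*(-2) + 135*(21) = 9.
Scale by 945/9 = 105: (m₀, n₀) = (-210, 2205).
General solution: m = -210 + 15t, n = 2205 - 157t for integer t.
m ≥ 0: smallest is -210 mod 15 = 0 (at t = 14), with n = 7.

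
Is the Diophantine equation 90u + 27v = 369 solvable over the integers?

gcd(90, 27) = 9  (90 = 3×27 + 9, 27 = 3×9).
9 divides 369, so integer solutions exist.

yes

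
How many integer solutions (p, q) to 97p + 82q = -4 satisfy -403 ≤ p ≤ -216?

gcd(97, 82) = 1  (97 = 1·82 + 15, 82 = 5·15 + 7, 15 = 2·7 + 1, 7 = 7·1).
Back-substituting, 97·(11) + 82·(-13) = 1.
Scale by -4: particular solution (-44, 52); reduce p mod 82: (38, -45).
General solution: p = 38 + 82t, q = -45 - 97t for integer t.
-403 ≤ 38 + 82t ≤ -216 gives t ∈ [-5, -4], which is 2 values.

2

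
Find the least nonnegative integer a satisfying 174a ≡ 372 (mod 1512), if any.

gcd(1512, 174):
  1512 = 8×174 + 120
  174 = 1×120 + 54
  120 = 2×54 + 12
  54 = 4×12 + 6
  12 = 2×6
so gcd(1512, 174) = 6.
6 divides 372, so solutions exist.
Back-substitute for Bézout coefficients:
  6 = 54 - 4×12
  ... = 174×(113) + 1512×(-13)
So 174×(113) ≡ 6 (mod 1512); multiply by 62: a ≡ 7006 (mod 252).
Smallest nonnegative: a = 7006 mod 252 = 202.

202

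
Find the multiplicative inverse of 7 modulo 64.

55

gcd(64, 7) = 1.
By Bézout, 7*(-9) + 64*(1) = 1.
So 7*-9 ≡ 1 (mod 64), and -9 mod 64 = 55.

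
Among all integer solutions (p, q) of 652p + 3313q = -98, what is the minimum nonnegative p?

gcd(3313, 652):
  3313 = 5×652 + 53
  652 = 12×53 + 16
  53 = 3×16 + 5
  16 = 3×5 + 1
  5 = 5×1
so gcd(3313, 652) = 1.
1 divides -98, so solutions exist.
Back-substitute for Bézout coefficients:
  1 = 16 - 3×5
  ... = 652×(625) + 3313×(-123)
Scale by -98/1 = -98: (p₀, q₀) = (-61250, 12054).
General solution: p = -61250 + 3313t, q = 12054 - 652t for integer t.
p ≥ 0: smallest is -61250 mod 3313 = 1697 (at t = 19), with q = -334.

1697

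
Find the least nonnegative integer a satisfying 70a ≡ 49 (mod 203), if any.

21

gcd(203, 70) = 7  (203 = 2*70 + 63, 70 = 1*63 + 7, 63 = 9*7).
7 divides 49, so solutions exist.
Back-substituting, 70*(3) + 203*(-1) = 7.
So 70*(3) ≡ 7 (mod 203); multiply by 7: a ≡ 21 (mod 29).
Smallest nonnegative: a = 21 mod 29 = 21.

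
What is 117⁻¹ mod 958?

gcd(958, 117) = 1.
By Bézout, 117·(-131) + 958·(16) = 1.
So 117·-131 ≡ 1 (mod 958), and -131 mod 958 = 827.

827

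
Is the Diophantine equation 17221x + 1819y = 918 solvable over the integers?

yes

gcd(17221, 1819) = 17  (17221 = 9*1819 + 850, 1819 = 2*850 + 119, 850 = 7*119 + 17, 119 = 7*17).
17 divides 918, so integer solutions exist.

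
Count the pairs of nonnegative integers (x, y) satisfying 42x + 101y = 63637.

gcd(101, 42):
  101 = 2·42 + 17
  42 = 2·17 + 8
  17 = 2·8 + 1
  8 = 8·1
so gcd(101, 42) = 1.
Back-substitute for Bézout coefficients:
  1 = 17 - 2·8
  ... = 42·(-12) + 101·(5)
Scale by 63637: one solution is (-763644, 318185). Reduce x mod 101: (17, 623).
General: x = 17 + 101t, y = 623 - 42t.
x ≥ 0 ⇒ t ≥ 0; y ≥ 0 ⇒ t ≤ 14. So t ∈ [0, 14]: 15 solutions.

15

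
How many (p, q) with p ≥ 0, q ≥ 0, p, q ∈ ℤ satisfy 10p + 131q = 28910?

23

gcd(131, 10) = 1  (131 = 13·10 + 1, 10 = 10·1).
Back-substituting, 10·(-13) + 131·(1) = 1.
Scale by 28910: one solution is (-375830, 28910). Reduce p mod 131: (9, 220).
General: p = 9 + 131t, q = 220 - 10t.
p ≥ 0 ⇒ t ≥ 0; q ≥ 0 ⇒ t ≤ 22. So t ∈ [0, 22]: 23 solutions.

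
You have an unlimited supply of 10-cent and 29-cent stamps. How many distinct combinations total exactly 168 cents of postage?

1

Need nonnegative integers with 10j + 29k = 168.
gcd(10, 29) = 1, and 10·(3) + 29·(-1) = 1.
So (j₀, k₀) = (504, -168); general j = 504 + 29t, k = -168 - 10t.
j ≥ 0 ⇒ t ≥ -17; k ≥ 0 ⇒ t ≤ -17. That's 1 value of t.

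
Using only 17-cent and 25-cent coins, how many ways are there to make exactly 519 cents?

1

Need nonnegative integers with 17j + 25k = 519.
gcd(17, 25) = 1, and 17·(3) + 25·(-2) = 1.
So (j₀, k₀) = (1557, -1038); general j = 1557 + 25t, k = -1038 - 17t.
j ≥ 0 ⇒ t ≥ -62; k ≥ 0 ⇒ t ≤ -62. That's 1 value of t.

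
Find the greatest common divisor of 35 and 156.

gcd(156, 35) = 1  (156 = 4×35 + 16, 35 = 2×16 + 3, 16 = 5×3 + 1, 3 = 3×1).

1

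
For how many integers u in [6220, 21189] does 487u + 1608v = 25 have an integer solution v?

gcd(1608, 487) = 1  (1608 = 3*487 + 147, 487 = 3*147 + 46, 147 = 3*46 + 9, 46 = 5*9 + 1, 9 = 9*1).
Back-substituting, 487*(175) + 1608*(-53) = 1.
Scale by 25: particular solution (4375, -1325); reduce u mod 1608: (1159, -351).
General solution: u = 1159 + 1608t, v = -351 - 487t for integer t.
6220 ≤ 1159 + 1608t ≤ 21189 gives t ∈ [4, 12], which is 9 values.

9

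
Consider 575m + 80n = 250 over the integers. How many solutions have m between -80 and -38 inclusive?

gcd(575, 80) = 5.
By Bézout, 575·(-5) + 80·(36) = 5.
Particular solution: (6, -40).
General solution: m = 6 + 16t, n = -40 - 115t for integer t.
-80 ≤ 6 + 16t ≤ -38 gives t ∈ [-5, -3], which is 3 values.

3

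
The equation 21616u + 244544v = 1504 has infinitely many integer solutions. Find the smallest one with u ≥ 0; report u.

3394

gcd(244544, 21616) = 16.
16 divides 1504, so solutions exist.
By Bézout, 21616*(-3541) + 244544*(313) = 16.
Scale by 1504/16 = 94: (u₀, v₀) = (-332854, 29422).
General solution: u = -332854 + 15284t, v = 29422 - 1351t for integer t.
u ≥ 0: smallest is -332854 mod 15284 = 3394 (at t = 22), with v = -300.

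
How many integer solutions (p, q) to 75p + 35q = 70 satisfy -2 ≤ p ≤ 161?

gcd(75, 35) = 5  (75 = 2·35 + 5, 35 = 7·5).
Back-substituting, 75·(1) + 35·(-2) = 5.
Scale by 14: particular solution (14, -28); reduce p mod 7: (0, 2).
General solution: p = 0 + 7t, q = 2 - 15t for integer t.
-2 ≤ 0 + 7t ≤ 161 gives t ∈ [0, 23], which is 24 values.

24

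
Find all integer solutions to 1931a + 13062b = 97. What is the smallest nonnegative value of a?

gcd(13062, 1931) = 1  (13062 = 6×1931 + 1476, 1931 = 1×1476 + 455, 1476 = 3×455 + 111, 455 = 4×111 + 11, 111 = 10×11 + 1, 11 = 11×1).
1 divides 97, so solutions exist.
Back-substituting, 1931×(-1177) + 13062×(174) = 1.
Scale by 97/1 = 97: (a₀, b₀) = (-114169, 16878).
General solution: a = -114169 + 13062t, b = 16878 - 1931t for integer t.
a ≥ 0: smallest is -114169 mod 13062 = 3389 (at t = 9), with b = -501.

3389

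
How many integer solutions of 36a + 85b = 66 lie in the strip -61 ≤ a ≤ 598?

7

gcd(85, 36) = 1.
By Bézout, 36×(26) + 85×(-11) = 1.
Particular solution: (16, -6).
General solution: a = 16 + 85t, b = -6 - 36t for integer t.
-61 ≤ 16 + 85t ≤ 598 gives t ∈ [0, 6], which is 7 values.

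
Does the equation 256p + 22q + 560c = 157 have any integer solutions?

gcd(256, 22) = 2  (256 = 11×22 + 14, 22 = 1×14 + 8, 14 = 1×8 + 6, 8 = 1×6 + 2, 6 = 3×2).
gcd(2, 560) = 2.
2 does not divide 157 (remainder 1), so no integer solutions.

no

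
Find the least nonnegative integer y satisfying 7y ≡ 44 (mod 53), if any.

29

gcd(53, 7) = 1  (53 = 7×7 + 4, 7 = 1×4 + 3, 4 = 1×3 + 1, 3 = 3×1).
1 divides 44, so solutions exist.
Back-substituting, 7×(-15) + 53×(2) = 1.
So 7×(-15) ≡ 1 (mod 53); multiply by 44: y ≡ -660 (mod 53).
Smallest nonnegative: y = -660 mod 53 = 29.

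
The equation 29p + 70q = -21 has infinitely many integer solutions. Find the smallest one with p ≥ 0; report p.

gcd(70, 29):
  70 = 2·29 + 12
  29 = 2·12 + 5
  12 = 2·5 + 2
  5 = 2·2 + 1
  2 = 2·1
so gcd(70, 29) = 1.
1 divides -21, so solutions exist.
Back-substitute for Bézout coefficients:
  1 = 5 - 2·2
  ... = 29·(29) + 70·(-12)
Scale by -21/1 = -21: (p₀, q₀) = (-609, 252).
General solution: p = -609 + 70t, q = 252 - 29t for integer t.
p ≥ 0: smallest is -609 mod 70 = 21 (at t = 9), with q = -9.

21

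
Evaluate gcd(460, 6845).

gcd(6845, 460) = 5  (6845 = 14·460 + 405, 460 = 1·405 + 55, 405 = 7·55 + 20, 55 = 2·20 + 15, 20 = 1·15 + 5, 15 = 3·5).

5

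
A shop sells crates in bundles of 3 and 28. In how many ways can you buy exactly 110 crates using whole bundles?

Need nonnegative integers with 3j + 28k = 110.
gcd(3, 28) = 1, and 3·(-9) + 28·(1) = 1.
So (j₀, k₀) = (-990, 110); general j = -990 + 28t, k = 110 - 3t.
j ≥ 0 ⇒ t ≥ 36; k ≥ 0 ⇒ t ≤ 36. That's 1 value of t.

1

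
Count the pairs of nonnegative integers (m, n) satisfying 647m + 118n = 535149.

gcd(647, 118) = 1.
By Bézout, 647×(29) + 118×(-159) = 1.
One solution: (79, 4102).
General: m = 79 + 118t, n = 4102 - 647t.
m ≥ 0 ⇒ t ≥ 0; n ≥ 0 ⇒ t ≤ 6. So t ∈ [0, 6]: 7 solutions.

7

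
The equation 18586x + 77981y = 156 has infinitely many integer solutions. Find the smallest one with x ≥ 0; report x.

gcd(77981, 18586) = 1.
1 divides 156, so solutions exist.
By Bézout, 18586·(-8362) + 77981·(1993) = 1.
Scale by 156/1 = 156: (x₀, y₀) = (-1304472, 310908).
General solution: x = -1304472 + 77981t, y = 310908 - 18586t for integer t.
x ≥ 0: smallest is -1304472 mod 77981 = 21205 (at t = 17), with y = -5054.

21205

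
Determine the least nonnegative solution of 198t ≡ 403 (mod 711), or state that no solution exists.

no solution

gcd(711, 198) = 9.
9 does not divide 403, so the congruence has no solution.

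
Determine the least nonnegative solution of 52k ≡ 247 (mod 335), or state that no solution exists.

gcd(335, 52) = 1  (335 = 6×52 + 23, 52 = 2×23 + 6, 23 = 3×6 + 5, 6 = 1×5 + 1, 5 = 5×1).
1 divides 247, so solutions exist.
Back-substituting, 52×(58) + 335×(-9) = 1.
So 52×(58) ≡ 1 (mod 335); multiply by 247: k ≡ 14326 (mod 335).
Smallest nonnegative: k = 14326 mod 335 = 256.

256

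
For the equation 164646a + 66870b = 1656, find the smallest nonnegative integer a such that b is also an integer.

1956

gcd(164646, 66870) = 18  (164646 = 2×66870 + 30906, 66870 = 2×30906 + 5058, 30906 = 6×5058 + 558, 5058 = 9×558 + 36, 558 = 15×36 + 18, 36 = 2×18).
18 divides 1656, so solutions exist.
Back-substituting, 164646×(1798) + 66870×(-4427) = 18.
Scale by 1656/18 = 92: (a₀, b₀) = (165416, -407284).
General solution: a = 165416 + 3715t, b = -407284 - 9147t for integer t.
a ≥ 0: smallest is 165416 mod 3715 = 1956 (at t = -44), with b = -4816.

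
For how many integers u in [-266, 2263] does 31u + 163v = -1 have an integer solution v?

15

gcd(163, 31):
  163 = 5*31 + 8
  31 = 3*8 + 7
  8 = 1*7 + 1
  7 = 7*1
so gcd(163, 31) = 1.
Back-substitute for Bézout coefficients:
  1 = 8 - 1*7
  ... = 31*(-21) + 163*(4)
Scale by -1: particular solution (21, -4); reduce u mod 163: (21, -4).
General solution: u = 21 + 163t, v = -4 - 31t for integer t.
-266 ≤ 21 + 163t ≤ 2263 gives t ∈ [-1, 13], which is 15 values.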